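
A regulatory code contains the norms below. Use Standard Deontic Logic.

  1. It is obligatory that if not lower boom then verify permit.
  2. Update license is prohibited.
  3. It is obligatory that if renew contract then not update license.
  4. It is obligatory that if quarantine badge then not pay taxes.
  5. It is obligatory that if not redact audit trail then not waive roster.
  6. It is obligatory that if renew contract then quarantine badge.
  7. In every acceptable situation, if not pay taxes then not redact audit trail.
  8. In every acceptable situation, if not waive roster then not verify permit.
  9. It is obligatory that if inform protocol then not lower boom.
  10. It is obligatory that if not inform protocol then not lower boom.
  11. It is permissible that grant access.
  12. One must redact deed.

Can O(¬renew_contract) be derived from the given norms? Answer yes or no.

Premises 9 and 10 are O(inform_protocol → ¬lower_boom) and O(¬inform_protocol → ¬lower_boom); every ideal world satisfies inform_protocol or ¬inform_protocol, so in either case ¬lower_boom holds — hence O(¬lower_boom).
Premise 1 is O(¬lower_boom → verify_permit); since O(¬lower_boom), deontic closure gives O(verify_permit).
Premise 8 is O(¬waive_roster → ¬verify_permit); contrapositively O(verify_permit → waive_roster). Since O(verify_permit) holds, K gives O(waive_roster).
Premise 5 is O(¬redact_audit_trail → ¬waive_roster); contrapositively O(waive_roster → redact_audit_trail). Since O(waive_roster) holds, K gives O(redact_audit_trail).
Premise 7 is O(¬pay_taxes → ¬redact_audit_trail); contrapositively O(redact_audit_trail → pay_taxes). Since O(redact_audit_trail) holds, K gives O(pay_taxes).
The contrapositive of premise 4 (O(quarantine_badge → ¬pay_taxes)) is O(pay_taxes → ¬quarantine_badge), and O(pay_taxes) is already established, so O(¬quarantine_badge).
Premise 6, O(renew_contract → quarantine_badge), contraposes to O(¬quarantine_badge → ¬renew_contract); with O(¬quarantine_badge) we get O(¬renew_contract).
Premises 2, 3, 11, 12 do not contribute to this derivation.
So O(¬renew_contract) follows.

Yes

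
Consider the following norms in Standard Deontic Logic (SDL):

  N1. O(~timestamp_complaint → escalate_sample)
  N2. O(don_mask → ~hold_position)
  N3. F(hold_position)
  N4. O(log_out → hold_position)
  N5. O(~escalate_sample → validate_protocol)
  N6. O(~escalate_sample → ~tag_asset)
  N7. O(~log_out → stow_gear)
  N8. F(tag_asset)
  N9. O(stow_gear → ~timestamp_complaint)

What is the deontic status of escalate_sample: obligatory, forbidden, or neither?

Premise 3 is F(hold_position), i.e. O(~hold_position).
The contrapositive of premise 4 (O(log_out → hold_position)) is O(~hold_position → ~log_out), and O(~hold_position) is already established, so O(~log_out).
From O(~log_out) and premise 7, O(~log_out → stow_gear), we obtain O(stow_gear).
With premise 9, O(stow_gear → ~timestamp_complaint), the K-axiom yields O(~timestamp_complaint).
From O(~timestamp_complaint) and premise 1, O(~timestamp_complaint → escalate_sample), we obtain O(escalate_sample).
Premises 2, 5, 6, 8 do not contribute to this derivation.
Hence escalate_sample is obligatory.

Obligatory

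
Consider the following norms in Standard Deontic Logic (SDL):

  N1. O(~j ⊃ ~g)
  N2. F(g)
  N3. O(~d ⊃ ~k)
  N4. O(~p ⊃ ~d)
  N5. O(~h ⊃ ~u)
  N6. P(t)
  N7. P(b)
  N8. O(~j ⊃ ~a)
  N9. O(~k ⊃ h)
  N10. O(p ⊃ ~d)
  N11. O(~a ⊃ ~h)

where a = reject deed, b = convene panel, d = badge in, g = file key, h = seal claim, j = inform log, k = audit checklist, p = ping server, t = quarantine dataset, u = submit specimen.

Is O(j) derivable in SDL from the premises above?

Yes

Premises 10 and 4 cover both cases: O(p ⊃ ~d) and O(~p ⊃ ~d). Since p ∨ ~p is a tautology, O(~d) follows.
From O(~d) and premise 3, O(~d ⊃ ~k), we obtain O(~k).
Applying K to premise 9 (O(~k ⊃ h)) and O(~k) yields O(h).
Premise 11, O(~a ⊃ ~h), contraposes to O(h ⊃ a); with O(h) we get O(a).
Premise 8 is O(~j ⊃ ~a); contrapositively O(a ⊃ j). Since O(a) holds, K gives O(j).
Premises 1, 2, 5, 6, 7 do not contribute to this derivation.
So O(j) follows.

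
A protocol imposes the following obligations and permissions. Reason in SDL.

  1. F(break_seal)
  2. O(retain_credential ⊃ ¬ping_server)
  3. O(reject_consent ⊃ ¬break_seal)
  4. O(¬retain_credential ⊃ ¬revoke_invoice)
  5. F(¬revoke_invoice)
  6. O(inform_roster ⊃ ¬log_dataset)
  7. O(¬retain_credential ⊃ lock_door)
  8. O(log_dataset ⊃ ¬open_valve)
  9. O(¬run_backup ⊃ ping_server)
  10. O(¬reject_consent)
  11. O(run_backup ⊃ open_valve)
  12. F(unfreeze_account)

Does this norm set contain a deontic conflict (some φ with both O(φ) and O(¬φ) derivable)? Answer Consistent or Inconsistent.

Consistent

Premise 3 is O(reject_consent ⊃ ¬break_seal); even if O(¬break_seal) held, inferring O(reject_consent) would be affirming the consequent — invalid.
So O(reject_consent) is not derivable, and the apparent clash with O(¬reject_consent) does not arise.
A world satisfying every obligation exists (e.g. break_seal=false, inform_roster=false, lock_door=false, log_dataset=false, open_valve=true, ping_server=false, reject_consent=false, retain_credential=true, revoke_invoice=true, run_backup=true, unfreeze_account=false); no atom is both obligatory and forbidden, so the set is consistent.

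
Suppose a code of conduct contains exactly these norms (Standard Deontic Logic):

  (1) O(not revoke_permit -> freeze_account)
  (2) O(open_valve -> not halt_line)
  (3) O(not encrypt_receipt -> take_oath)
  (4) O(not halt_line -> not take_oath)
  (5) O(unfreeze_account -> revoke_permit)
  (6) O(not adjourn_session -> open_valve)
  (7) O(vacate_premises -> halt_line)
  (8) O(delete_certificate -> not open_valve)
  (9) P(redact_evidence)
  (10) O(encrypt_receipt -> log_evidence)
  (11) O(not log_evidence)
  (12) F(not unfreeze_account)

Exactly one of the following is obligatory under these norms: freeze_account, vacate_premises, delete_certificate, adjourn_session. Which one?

adjourn_session

From premise 11 we have O(not log_evidence).
The contrapositive of premise 10 (O(encrypt_receipt -> log_evidence)) is O(not log_evidence -> not encrypt_receipt), and O(not log_evidence) is already established, so O(not encrypt_receipt).
Applying K to premise 3 (O(not encrypt_receipt -> take_oath)) and O(not encrypt_receipt) yields O(take_oath).
Premise 4 is O(not halt_line -> not take_oath); contrapositively O(take_oath -> halt_line). Since O(take_oath) holds, K gives O(halt_line).
The contrapositive of premise 2 (O(open_valve -> not halt_line)) is O(halt_line -> not open_valve), and O(halt_line) is already established, so O(not open_valve).
Premise 6, O(not adjourn_session -> open_valve), contraposes to O(not open_valve -> adjourn_session); with O(not open_valve) we get O(adjourn_session).
So O(adjourn_session) holds — adjourn_session is obligatory. None of the other listed options is made obligatory by any chain of premises.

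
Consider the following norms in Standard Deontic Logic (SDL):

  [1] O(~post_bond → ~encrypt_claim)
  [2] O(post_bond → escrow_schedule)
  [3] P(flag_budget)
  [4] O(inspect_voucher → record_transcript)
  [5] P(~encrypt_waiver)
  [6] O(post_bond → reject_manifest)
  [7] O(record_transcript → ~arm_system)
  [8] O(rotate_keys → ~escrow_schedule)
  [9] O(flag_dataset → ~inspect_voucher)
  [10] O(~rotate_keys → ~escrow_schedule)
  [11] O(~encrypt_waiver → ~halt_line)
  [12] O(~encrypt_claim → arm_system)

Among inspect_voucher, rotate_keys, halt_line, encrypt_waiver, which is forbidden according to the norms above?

inspect_voucher

Premises 10 and 8 cover both cases: O(~rotate_keys → ~escrow_schedule) and O(rotate_keys → ~escrow_schedule). Since ~rotate_keys ∨ rotate_keys is a tautology, O(~escrow_schedule) follows.
The contrapositive of premise 2 (O(post_bond → escrow_schedule)) is O(~escrow_schedule → ~post_bond), and O(~escrow_schedule) is already established, so O(~post_bond).
Applying K to premise 1 (O(~post_bond → ~encrypt_claim)) and O(~post_bond) yields O(~encrypt_claim).
Applying K to premise 12 (O(~encrypt_claim → arm_system)) and O(~encrypt_claim) yields O(arm_system).
Premise 7 is O(record_transcript → ~arm_system); contrapositively O(arm_system → ~record_transcript). Since O(arm_system) holds, K gives O(~record_transcript).
Premise 4 is O(inspect_voucher → record_transcript); contrapositively O(~record_transcript → ~inspect_voucher). Since O(~record_transcript) holds, K gives O(~inspect_voucher).
So O(~inspect_voucher) holds, i.e. inspect_voucher is forbidden. None of the other listed options is forbidden under the premises.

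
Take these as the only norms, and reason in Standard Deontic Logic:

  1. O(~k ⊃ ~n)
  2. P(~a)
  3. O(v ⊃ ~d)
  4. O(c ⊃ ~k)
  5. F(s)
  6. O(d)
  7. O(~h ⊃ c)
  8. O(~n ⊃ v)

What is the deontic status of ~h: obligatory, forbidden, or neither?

Premise 6 states O(d) outright.
Premise 3, O(v ⊃ ~d), contraposes to O(d ⊃ ~v); with O(d) we get O(~v).
The contrapositive of premise 8 (O(~n ⊃ v)) is O(~v ⊃ n), and O(~v) is already established, so O(n).
Premise 1, O(~k ⊃ ~n), contraposes to O(n ⊃ k); with O(n) we get O(k).
Premise 4, O(c ⊃ ~k), contraposes to O(k ⊃ ~c); with O(k) we get O(~c).
Premise 7, O(~h ⊃ c), contraposes to O(~c ⊃ h); with O(~c) we get O(h).
Premises 2, 5 do not contribute to this derivation.
Thus O(h), which is F(~h): ~h is forbidden.

Forbidden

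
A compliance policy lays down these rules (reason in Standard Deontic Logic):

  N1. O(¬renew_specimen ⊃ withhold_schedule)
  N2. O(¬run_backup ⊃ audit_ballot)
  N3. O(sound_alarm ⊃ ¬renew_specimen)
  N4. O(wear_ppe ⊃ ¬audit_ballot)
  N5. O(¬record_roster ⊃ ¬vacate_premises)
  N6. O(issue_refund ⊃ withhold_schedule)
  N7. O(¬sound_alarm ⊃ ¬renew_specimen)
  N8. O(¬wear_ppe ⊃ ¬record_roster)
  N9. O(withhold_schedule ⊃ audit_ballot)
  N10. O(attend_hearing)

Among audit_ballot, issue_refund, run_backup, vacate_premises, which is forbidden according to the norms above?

vacate_premises

Premises 3 and 7 are O(sound_alarm ⊃ ¬renew_specimen) and O(¬sound_alarm ⊃ ¬renew_specimen); every ideal world satisfies sound_alarm or ¬sound_alarm, so in either case ¬renew_specimen holds — hence O(¬renew_specimen).
Applying K to premise 1 (O(¬renew_specimen ⊃ withhold_schedule)) and O(¬renew_specimen) yields O(withhold_schedule).
With premise 9, O(withhold_schedule ⊃ audit_ballot), the K-axiom yields O(audit_ballot).
Premise 4, O(wear_ppe ⊃ ¬audit_ballot), contraposes to O(audit_ballot ⊃ ¬wear_ppe); with O(audit_ballot) we get O(¬wear_ppe).
Premise 8 is O(¬wear_ppe ⊃ ¬record_roster); since O(¬wear_ppe), deontic closure gives O(¬record_roster).
Applying K to premise 5 (O(¬record_roster ⊃ ¬vacate_premises)) and O(¬record_roster) yields O(¬vacate_premises).
So O(¬vacate_premises) holds, i.e. vacate_premises is forbidden. None of the other listed options is forbidden under the premises.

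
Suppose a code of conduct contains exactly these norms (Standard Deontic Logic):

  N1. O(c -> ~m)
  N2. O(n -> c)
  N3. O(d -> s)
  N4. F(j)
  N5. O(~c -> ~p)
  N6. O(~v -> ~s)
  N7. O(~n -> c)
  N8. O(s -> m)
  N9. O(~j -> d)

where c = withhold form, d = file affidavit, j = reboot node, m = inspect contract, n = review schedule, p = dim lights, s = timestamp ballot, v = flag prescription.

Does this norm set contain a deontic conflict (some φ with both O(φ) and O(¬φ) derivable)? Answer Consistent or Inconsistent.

By case analysis on ~n: premise 7 gives O(~n -> c) and premise 2 gives O(n -> c), so O(c) either way.
Premise 1 is O(c -> ~m); since O(c), deontic closure gives O(~m).
Premise 8 is O(s -> m); contrapositively O(~m -> ~s). Since O(~m) holds, K gives O(~s).
Premise 3, O(d -> s), contraposes to O(~s -> ~d); with O(~s) we get O(~d).
Premise 9 is O(~j -> d); contrapositively O(~d -> j). Since O(~d) holds, K gives O(j).
Yet premise 4 is F(j), i.e. O(~j).
We now have both O(j) and O(~j) — j is simultaneously obligatory and forbidden, violating the D-axiom.

Inconsistent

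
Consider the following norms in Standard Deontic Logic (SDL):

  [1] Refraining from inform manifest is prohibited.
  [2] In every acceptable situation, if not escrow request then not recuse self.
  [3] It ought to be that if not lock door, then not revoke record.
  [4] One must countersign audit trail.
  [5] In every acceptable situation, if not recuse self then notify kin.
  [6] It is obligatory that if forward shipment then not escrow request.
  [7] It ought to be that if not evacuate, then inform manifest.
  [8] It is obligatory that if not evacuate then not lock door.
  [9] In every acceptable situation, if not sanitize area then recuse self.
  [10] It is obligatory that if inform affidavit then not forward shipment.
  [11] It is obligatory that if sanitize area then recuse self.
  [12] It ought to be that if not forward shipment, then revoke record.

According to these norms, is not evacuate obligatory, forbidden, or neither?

Premises 9 and 11 are O(¬sanitize_area → recuse_self) and O(sanitize_area → recuse_self); every ideal world satisfies ¬sanitize_area or sanitize_area, so in either case recuse_self holds — hence O(recuse_self).
Premise 2, O(¬escrow_request → ¬recuse_self), contraposes to O(recuse_self → escrow_request); with O(recuse_self) we get O(escrow_request).
Premise 6, O(forward_shipment → ¬escrow_request), contraposes to O(escrow_request → ¬forward_shipment); with O(escrow_request) we get O(¬forward_shipment).
From O(¬forward_shipment) and premise 12, O(¬forward_shipment → revoke_record), we obtain O(revoke_record).
The contrapositive of premise 3 (O(¬lock_door → ¬revoke_record)) is O(revoke_record → lock_door), and O(revoke_record) is already established, so O(lock_door).
Premise 8, O(¬evacuate → ¬lock_door), contraposes to O(lock_door → evacuate); with O(lock_door) we get O(evacuate).
Premises 1, 4, 5, 7, 10 do not contribute to this derivation.
Thus O(evacuate), which is F(¬evacuate): ¬evacuate is forbidden.

Forbidden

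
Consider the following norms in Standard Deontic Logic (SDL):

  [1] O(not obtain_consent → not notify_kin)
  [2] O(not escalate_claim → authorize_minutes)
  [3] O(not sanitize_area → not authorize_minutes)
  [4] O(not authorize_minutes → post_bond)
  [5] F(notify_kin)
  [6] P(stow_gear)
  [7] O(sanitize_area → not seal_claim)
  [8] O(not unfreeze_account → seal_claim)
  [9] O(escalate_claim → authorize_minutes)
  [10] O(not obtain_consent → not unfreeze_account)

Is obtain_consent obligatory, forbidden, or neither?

Premises 9 and 2 cover both cases: O(escalate_claim → authorize_minutes) and O(not escalate_claim → authorize_minutes). Since escalate_claim ∨ not escalate_claim is a tautology, O(authorize_minutes) follows.
Premise 3, O(not sanitize_area → not authorize_minutes), contraposes to O(authorize_minutes → sanitize_area); with O(authorize_minutes) we get O(sanitize_area).
From O(sanitize_area) and premise 7, O(sanitize_area → not seal_claim), we obtain O(not seal_claim).
Premise 8, O(not unfreeze_account → seal_claim), contraposes to O(not seal_claim → unfreeze_account); with O(not seal_claim) we get O(unfreeze_account).
The contrapositive of premise 10 (O(not obtain_consent → not unfreeze_account)) is O(unfreeze_account → obtain_consent), and O(unfreeze_account) is already established, so O(obtain_consent).
Premises 1, 4, 5, 6 do not contribute to this derivation.
Hence obtain_consent is obligatory.

Obligatory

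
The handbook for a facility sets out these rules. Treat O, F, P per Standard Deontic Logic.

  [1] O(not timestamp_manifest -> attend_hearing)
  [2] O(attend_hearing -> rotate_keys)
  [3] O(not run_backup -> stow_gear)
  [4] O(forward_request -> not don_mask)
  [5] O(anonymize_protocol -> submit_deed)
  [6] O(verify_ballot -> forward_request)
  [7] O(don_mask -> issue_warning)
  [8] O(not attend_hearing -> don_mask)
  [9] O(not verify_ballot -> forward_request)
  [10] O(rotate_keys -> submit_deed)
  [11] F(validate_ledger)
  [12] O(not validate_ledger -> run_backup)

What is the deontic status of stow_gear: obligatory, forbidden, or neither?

Neither

Premise 3 is O(not run_backup -> stow_gear), but O(not run_backup) is not derivable from the premises, so it does not yield O(stow_gear).
No premise or chain of K-axiom applications forces O(stow_gear), and none forces O(not stow_gear). So stow_gear is neither obligatory nor forbidden under these norms.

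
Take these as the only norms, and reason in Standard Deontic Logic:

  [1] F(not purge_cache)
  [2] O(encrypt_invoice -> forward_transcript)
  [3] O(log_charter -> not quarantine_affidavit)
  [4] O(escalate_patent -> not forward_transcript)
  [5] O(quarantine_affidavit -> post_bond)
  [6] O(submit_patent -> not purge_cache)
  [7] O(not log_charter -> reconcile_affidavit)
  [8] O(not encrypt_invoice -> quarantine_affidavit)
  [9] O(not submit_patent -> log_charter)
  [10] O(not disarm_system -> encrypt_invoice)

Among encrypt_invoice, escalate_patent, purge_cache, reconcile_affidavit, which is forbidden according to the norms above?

Premise 1 is F(not purge_cache), i.e. O(purge_cache).
Premise 6 is O(submit_patent -> not purge_cache); contrapositively O(purge_cache -> not submit_patent). Since O(purge_cache) holds, K gives O(not submit_patent).
Applying K to premise 9 (O(not submit_patent -> log_charter)) and O(not submit_patent) yields O(log_charter).
With premise 3, O(log_charter -> not quarantine_affidavit), the K-axiom yields O(not quarantine_affidavit).
The contrapositive of premise 8 (O(not encrypt_invoice -> quarantine_affidavit)) is O(not quarantine_affidavit -> encrypt_invoice), and O(not quarantine_affidavit) is already established, so O(encrypt_invoice).
Premise 2 is O(encrypt_invoice -> forward_transcript); since O(encrypt_invoice), deontic closure gives O(forward_transcript).
The contrapositive of premise 4 (O(escalate_patent -> not forward_transcript)) is O(forward_transcript -> not escalate_patent), and O(forward_transcript) is already established, so O(not escalate_patent).
So O(not escalate_patent) holds, i.e. escalate_patent is forbidden. None of the other listed options is forbidden under the premises.

escalate_patent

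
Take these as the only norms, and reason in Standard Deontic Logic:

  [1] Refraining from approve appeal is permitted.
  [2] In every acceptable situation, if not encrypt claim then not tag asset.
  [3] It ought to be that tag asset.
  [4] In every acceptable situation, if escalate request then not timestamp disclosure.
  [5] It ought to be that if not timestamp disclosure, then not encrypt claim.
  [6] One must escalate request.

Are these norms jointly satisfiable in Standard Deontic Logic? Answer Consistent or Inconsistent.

From premise 3 we have O(tag_asset).
The contrapositive of premise 2 (O(¬encrypt_claim → ¬tag_asset)) is O(tag_asset → encrypt_claim), and O(tag_asset) is already established, so O(encrypt_claim).
Premise 5 is O(¬timestamp_disclosure → ¬encrypt_claim); contrapositively O(encrypt_claim → timestamp_disclosure). Since O(encrypt_claim) holds, K gives O(timestamp_disclosure).
The contrapositive of premise 4 (O(escalate_request → ¬timestamp_disclosure)) is O(timestamp_disclosure → ¬escalate_request), and O(timestamp_disclosure) is already established, so O(¬escalate_request).
However, premise 6 gives O(escalate_request).
We now have both O(¬escalate_request) and O(escalate_request) — escalate_request is simultaneously obligatory and forbidden, violating the D-axiom.

Inconsistent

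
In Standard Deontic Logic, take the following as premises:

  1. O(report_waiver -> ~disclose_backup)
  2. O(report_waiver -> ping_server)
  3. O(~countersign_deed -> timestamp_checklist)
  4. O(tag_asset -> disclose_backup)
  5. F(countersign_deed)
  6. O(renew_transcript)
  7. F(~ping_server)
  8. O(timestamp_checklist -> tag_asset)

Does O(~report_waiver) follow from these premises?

Premise 5 is F(countersign_deed), i.e. O(~countersign_deed).
Premise 3 is O(~countersign_deed -> timestamp_checklist); since O(~countersign_deed), deontic closure gives O(timestamp_checklist).
Premise 8 is O(timestamp_checklist -> tag_asset); since O(timestamp_checklist), deontic closure gives O(tag_asset).
With premise 4, O(tag_asset -> disclose_backup), the K-axiom yields O(disclose_backup).
Premise 1 is O(report_waiver -> ~disclose_backup); contrapositively O(disclose_backup -> ~report_waiver). Since O(disclose_backup) holds, K gives O(~report_waiver).
Premises 2, 6, 7 do not contribute to this derivation.
So O(~report_waiver) follows.

Yes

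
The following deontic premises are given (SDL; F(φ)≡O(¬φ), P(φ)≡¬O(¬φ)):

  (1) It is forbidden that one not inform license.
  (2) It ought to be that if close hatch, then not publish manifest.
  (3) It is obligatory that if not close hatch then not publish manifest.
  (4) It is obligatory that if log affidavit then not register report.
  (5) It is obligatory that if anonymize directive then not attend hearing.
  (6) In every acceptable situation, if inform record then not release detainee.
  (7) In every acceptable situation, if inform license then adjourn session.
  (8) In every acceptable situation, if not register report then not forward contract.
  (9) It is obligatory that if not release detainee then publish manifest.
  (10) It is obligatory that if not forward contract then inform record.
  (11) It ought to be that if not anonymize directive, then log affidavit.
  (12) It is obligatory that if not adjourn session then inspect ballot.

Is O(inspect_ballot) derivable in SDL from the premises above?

No

Premise 12 is O(¬adjourn_session → inspect_ballot), but O(¬adjourn_session) is not derivable from the premises, so it does not yield O(inspect_ballot).
No other premise forces O(inspect_ballot). An ideal world satisfying every premise can still have inspect_ballot false, so O(inspect_ballot) is not derivable.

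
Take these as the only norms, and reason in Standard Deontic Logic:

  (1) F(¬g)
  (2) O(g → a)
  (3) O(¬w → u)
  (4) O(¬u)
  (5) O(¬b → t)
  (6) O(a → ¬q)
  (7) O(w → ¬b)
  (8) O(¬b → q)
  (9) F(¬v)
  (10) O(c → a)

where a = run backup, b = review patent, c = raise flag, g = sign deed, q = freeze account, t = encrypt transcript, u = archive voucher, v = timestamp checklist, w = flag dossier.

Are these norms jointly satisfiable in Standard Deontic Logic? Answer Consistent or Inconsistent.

Inconsistent

Premise 1 is F(¬g), i.e. O(g).
With premise 2, O(g → a), the K-axiom yields O(a).
From O(a) and premise 6, O(a → ¬q), we obtain O(¬q).
Premise 8, O(¬b → q), contraposes to O(¬q → b); with O(¬q) we get O(b).
Premise 7 is O(w → ¬b); contrapositively O(b → ¬w). Since O(b) holds, K gives O(¬w).
Applying K to premise 3 (O(¬w → u)) and O(¬w) yields O(u).
Yet premise 4 states O(¬u).
We now have both O(u) and O(¬u) — u is simultaneously obligatory and forbidden, violating the D-axiom.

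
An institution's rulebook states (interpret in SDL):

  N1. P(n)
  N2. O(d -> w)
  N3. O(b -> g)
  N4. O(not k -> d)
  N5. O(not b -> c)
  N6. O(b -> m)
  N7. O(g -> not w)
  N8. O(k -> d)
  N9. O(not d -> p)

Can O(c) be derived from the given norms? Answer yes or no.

Yes

By case analysis on not k: premise 4 gives O(not k -> d) and premise 8 gives O(k -> d), so O(d) either way.
From O(d) and premise 2, O(d -> w), we obtain O(w).
Premise 7, O(g -> not w), contraposes to O(w -> not g); with O(w) we get O(not g).
Premise 3, O(b -> g), contraposes to O(not g -> not b); with O(not g) we get O(not b).
From O(not b) and premise 5, O(not b -> c), we obtain O(c).
Premises 1, 6, 9 do not contribute to this derivation.
So O(c) follows.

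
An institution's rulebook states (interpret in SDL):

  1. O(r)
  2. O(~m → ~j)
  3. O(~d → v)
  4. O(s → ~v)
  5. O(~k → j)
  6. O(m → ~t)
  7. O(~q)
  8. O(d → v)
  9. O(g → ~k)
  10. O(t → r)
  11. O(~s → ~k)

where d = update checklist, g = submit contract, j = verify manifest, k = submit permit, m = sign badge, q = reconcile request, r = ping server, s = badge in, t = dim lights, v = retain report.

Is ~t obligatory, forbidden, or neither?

By case analysis on ~d: premise 3 gives O(~d → v) and premise 8 gives O(d → v), so O(v) either way.
The contrapositive of premise 4 (O(s → ~v)) is O(v → ~s), and O(v) is already established, so O(~s).
With premise 11, O(~s → ~k), the K-axiom yields O(~k).
Premise 5 is O(~k → j); since O(~k), deontic closure gives O(j).
Premise 2 is O(~m → ~j); contrapositively O(j → m). Since O(j) holds, K gives O(m).
From O(m) and premise 6, O(m → ~t), we obtain O(~t).
Premises 1, 7, 9, 10 do not contribute to this derivation.
Hence ~t is obligatory.

Obligatory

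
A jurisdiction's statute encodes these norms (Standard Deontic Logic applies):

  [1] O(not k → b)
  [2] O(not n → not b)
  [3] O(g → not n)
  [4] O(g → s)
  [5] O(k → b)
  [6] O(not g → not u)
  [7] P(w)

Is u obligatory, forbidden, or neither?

Premises 1 and 5 are O(not k → b) and O(k → b); every ideal world satisfies not k or k, so in either case b holds — hence O(b).
Premise 2 is O(not n → not b); contrapositively O(b → n). Since O(b) holds, K gives O(n).
Premise 3, O(g → not n), contraposes to O(n → not g); with O(n) we get O(not g).
From O(not g) and premise 6, O(not g → not u), we obtain O(not u).
Premises 4, 7 do not contribute to this derivation.
Thus O(not u), which is F(u): u is forbidden.

Forbidden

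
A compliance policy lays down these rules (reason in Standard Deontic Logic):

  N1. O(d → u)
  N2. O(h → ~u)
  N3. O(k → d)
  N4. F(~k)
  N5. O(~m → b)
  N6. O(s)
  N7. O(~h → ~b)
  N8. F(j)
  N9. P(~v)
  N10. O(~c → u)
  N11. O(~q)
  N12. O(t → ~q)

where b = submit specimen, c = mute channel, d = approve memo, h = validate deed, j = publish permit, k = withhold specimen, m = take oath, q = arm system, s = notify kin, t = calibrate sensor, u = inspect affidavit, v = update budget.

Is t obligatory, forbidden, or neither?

Neither

Premise 12 is O(t → ~q); even if O(~q) held, inferring O(t) would be affirming the consequent — invalid.
No premise or chain of K-axiom applications forces O(t), and none forces O(~t). So t is neither obligatory nor forbidden under these norms.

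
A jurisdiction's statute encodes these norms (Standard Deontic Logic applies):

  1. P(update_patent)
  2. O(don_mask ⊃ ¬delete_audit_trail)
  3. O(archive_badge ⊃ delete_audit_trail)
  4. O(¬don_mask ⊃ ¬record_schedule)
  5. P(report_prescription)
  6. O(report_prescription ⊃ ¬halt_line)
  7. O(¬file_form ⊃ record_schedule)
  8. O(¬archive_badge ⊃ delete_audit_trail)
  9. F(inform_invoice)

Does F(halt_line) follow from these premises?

Premise 6 is O(report_prescription ⊃ ¬halt_line), but O(report_prescription) is not derivable from the premises (the permission P(report_prescription) asserts only ¬O(¬report_prescription), not O(report_prescription)), so it does not yield O(¬halt_line).
No other premise forces O(¬halt_line). An ideal world satisfying every premise can still have halt_line true, so F(halt_line) is not derivable.

No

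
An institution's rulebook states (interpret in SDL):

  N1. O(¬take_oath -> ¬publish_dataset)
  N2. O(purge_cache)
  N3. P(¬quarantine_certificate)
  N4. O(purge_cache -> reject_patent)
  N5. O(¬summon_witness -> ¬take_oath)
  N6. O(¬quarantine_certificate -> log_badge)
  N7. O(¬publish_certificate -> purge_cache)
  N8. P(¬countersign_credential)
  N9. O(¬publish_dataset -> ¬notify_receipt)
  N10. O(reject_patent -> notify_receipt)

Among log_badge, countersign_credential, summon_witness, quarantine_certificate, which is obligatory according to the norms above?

summon_witness

From premise 2 we have O(purge_cache).
Premise 4 is O(purge_cache -> reject_patent); since O(purge_cache), deontic closure gives O(reject_patent).
Applying K to premise 10 (O(reject_patent -> notify_receipt)) and O(reject_patent) yields O(notify_receipt).
Premise 9 is O(¬publish_dataset -> ¬notify_receipt); contrapositively O(notify_receipt -> publish_dataset). Since O(notify_receipt) holds, K gives O(publish_dataset).
Premise 1 is O(¬take_oath -> ¬publish_dataset); contrapositively O(publish_dataset -> take_oath). Since O(publish_dataset) holds, K gives O(take_oath).
Premise 5, O(¬summon_witness -> ¬take_oath), contraposes to O(take_oath -> summon_witness); with O(take_oath) we get O(summon_witness).
So O(summon_witness) holds — summon_witness is obligatory. None of the other listed options is made obligatory by any chain of premises.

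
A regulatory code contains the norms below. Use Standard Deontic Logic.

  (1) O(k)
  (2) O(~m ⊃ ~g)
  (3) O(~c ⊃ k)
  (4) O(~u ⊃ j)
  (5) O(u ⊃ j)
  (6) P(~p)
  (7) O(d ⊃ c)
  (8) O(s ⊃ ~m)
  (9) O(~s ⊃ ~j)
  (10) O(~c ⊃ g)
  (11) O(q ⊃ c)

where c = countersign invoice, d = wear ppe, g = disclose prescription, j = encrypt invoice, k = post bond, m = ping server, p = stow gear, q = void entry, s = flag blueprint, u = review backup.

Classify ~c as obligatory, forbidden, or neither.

Forbidden

Premises 4 and 5 cover both cases: O(~u ⊃ j) and O(u ⊃ j). Since ~u ∨ u is a tautology, O(j) follows.
Premise 9, O(~s ⊃ ~j), contraposes to O(j ⊃ s); with O(j) we get O(s).
With premise 8, O(s ⊃ ~m), the K-axiom yields O(~m).
Premise 2 is O(~m ⊃ ~g); since O(~m), deontic closure gives O(~g).
Premise 10 is O(~c ⊃ g); contrapositively O(~g ⊃ c). Since O(~g) holds, K gives O(c).
Premises 1, 3, 6, 7, 11 do not contribute to this derivation.
Thus O(c), which is F(~c): ~c is forbidden.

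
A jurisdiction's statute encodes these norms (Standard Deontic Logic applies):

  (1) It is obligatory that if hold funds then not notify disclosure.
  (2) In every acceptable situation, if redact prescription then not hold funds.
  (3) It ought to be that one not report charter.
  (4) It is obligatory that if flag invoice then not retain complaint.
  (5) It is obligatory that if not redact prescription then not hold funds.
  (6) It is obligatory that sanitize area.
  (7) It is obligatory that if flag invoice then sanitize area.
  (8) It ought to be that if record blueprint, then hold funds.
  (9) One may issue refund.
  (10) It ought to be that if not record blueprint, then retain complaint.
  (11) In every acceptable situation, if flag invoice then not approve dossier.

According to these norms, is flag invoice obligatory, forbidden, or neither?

Forbidden

Premises 2 and 5 cover both cases: O(redact_prescription → ¬hold_funds) and O(¬redact_prescription → ¬hold_funds). Since redact_prescription ∨ ¬redact_prescription is a tautology, O(¬hold_funds) follows.
The contrapositive of premise 8 (O(record_blueprint → hold_funds)) is O(¬hold_funds → ¬record_blueprint), and O(¬hold_funds) is already established, so O(¬record_blueprint).
From O(¬record_blueprint) and premise 10, O(¬record_blueprint → retain_complaint), we obtain O(retain_complaint).
The contrapositive of premise 4 (O(flag_invoice → ¬retain_complaint)) is O(retain_complaint → ¬flag_invoice), and O(retain_complaint) is already established, so O(¬flag_invoice).
Premises 1, 3, 6, 7, 9, 11 do not contribute to this derivation.
Thus O(¬flag_invoice), which is F(flag_invoice): flag_invoice is forbidden.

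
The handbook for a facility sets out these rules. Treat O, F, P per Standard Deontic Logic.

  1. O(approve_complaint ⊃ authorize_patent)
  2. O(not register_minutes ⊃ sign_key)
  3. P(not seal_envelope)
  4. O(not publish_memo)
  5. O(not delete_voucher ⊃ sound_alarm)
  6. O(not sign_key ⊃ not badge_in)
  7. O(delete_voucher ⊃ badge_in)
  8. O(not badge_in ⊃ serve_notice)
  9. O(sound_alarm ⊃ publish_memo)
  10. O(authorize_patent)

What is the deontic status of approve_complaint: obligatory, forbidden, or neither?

Premise 1 is O(approve_complaint ⊃ authorize_patent); even if O(authorize_patent) held, inferring O(approve_complaint) would be affirming the consequent — invalid.
No premise or chain of K-axiom applications forces O(approve_complaint), and none forces O(not approve_complaint). So approve_complaint is neither obligatory nor forbidden under these norms.

Neither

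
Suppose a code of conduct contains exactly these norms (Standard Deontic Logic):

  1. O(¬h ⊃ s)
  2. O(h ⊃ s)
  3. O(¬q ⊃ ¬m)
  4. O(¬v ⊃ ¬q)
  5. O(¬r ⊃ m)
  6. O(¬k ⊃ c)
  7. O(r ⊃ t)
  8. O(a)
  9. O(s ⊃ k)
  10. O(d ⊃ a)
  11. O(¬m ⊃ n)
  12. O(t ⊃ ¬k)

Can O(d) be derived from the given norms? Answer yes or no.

Premise 10 is O(d ⊃ a); even if O(a) held, inferring O(d) would be affirming the consequent — invalid.
No other premise forces O(d). An ideal world satisfying every premise can still have d false, so O(d) is not derivable.

No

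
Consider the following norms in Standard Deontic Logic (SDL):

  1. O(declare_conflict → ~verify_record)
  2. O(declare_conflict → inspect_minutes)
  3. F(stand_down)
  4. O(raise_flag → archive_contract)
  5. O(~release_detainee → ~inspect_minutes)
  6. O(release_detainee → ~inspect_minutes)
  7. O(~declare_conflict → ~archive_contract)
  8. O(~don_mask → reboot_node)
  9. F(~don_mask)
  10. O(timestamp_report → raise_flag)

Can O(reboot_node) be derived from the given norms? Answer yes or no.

Premise 8 is O(~don_mask → reboot_node), but O(~don_mask) is not derivable from the premises, so it does not yield O(reboot_node).
No other premise forces O(reboot_node). An ideal world satisfying every premise can still have reboot_node false, so O(reboot_node) is not derivable.

No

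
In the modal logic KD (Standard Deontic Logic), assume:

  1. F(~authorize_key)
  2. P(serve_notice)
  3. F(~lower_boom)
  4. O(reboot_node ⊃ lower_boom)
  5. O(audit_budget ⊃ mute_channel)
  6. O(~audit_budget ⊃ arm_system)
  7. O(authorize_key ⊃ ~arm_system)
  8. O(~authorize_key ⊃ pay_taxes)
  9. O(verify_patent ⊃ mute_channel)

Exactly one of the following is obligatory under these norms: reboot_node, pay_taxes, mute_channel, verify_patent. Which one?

mute_channel

Premise 1, F(~authorize_key), is equivalent to O(authorize_key).
Applying K to premise 7 (O(authorize_key ⊃ ~arm_system)) and O(authorize_key) yields O(~arm_system).
The contrapositive of premise 6 (O(~audit_budget ⊃ arm_system)) is O(~arm_system ⊃ audit_budget), and O(~arm_system) is already established, so O(audit_budget).
Applying K to premise 5 (O(audit_budget ⊃ mute_channel)) and O(audit_budget) yields O(mute_channel).
So O(mute_channel) holds — mute_channel is obligatory. None of the other listed options is made obligatory by any chain of premises.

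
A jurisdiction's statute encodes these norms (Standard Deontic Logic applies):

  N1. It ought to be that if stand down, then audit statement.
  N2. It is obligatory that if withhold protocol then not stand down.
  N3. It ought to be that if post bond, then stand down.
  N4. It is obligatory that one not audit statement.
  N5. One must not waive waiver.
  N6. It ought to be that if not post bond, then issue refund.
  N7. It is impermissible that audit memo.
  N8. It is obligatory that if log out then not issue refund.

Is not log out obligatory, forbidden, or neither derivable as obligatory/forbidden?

Premise 4 gives O(¬audit_statement).
The contrapositive of premise 1 (O(stand_down → audit_statement)) is O(¬audit_statement → ¬stand_down), and O(¬audit_statement) is already established, so O(¬stand_down).
Premise 3 is O(post_bond → stand_down); contrapositively O(¬stand_down → ¬post_bond). Since O(¬stand_down) holds, K gives O(¬post_bond).
Applying K to premise 6 (O(¬post_bond → issue_refund)) and O(¬post_bond) yields O(issue_refund).
The contrapositive of premise 8 (O(log_out → ¬issue_refund)) is O(issue_refund → ¬log_out), and O(issue_refund) is already established, so O(¬log_out).
Premises 2, 5, 7 do not contribute to this derivation.
Hence ¬log_out is obligatory.

Obligatory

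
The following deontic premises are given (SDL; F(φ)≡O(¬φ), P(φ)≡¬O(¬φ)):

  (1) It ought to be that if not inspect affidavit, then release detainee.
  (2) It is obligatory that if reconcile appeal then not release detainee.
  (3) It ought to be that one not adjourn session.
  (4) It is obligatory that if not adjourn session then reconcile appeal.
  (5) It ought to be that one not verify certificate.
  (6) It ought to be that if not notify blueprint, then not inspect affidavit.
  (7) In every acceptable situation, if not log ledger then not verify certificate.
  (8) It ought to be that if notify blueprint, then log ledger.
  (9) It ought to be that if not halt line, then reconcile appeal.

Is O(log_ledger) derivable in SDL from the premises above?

Premise 3 states O(¬adjourn_session) outright.
Applying K to premise 4 (O(¬adjourn_session → reconcile_appeal)) and O(¬adjourn_session) yields O(reconcile_appeal).
Premise 2 is O(reconcile_appeal → ¬release_detainee); since O(reconcile_appeal), deontic closure gives O(¬release_detainee).
The contrapositive of premise 1 (O(¬inspect_affidavit → release_detainee)) is O(¬release_detainee → inspect_affidavit), and O(¬release_detainee) is already established, so O(inspect_affidavit).
Premise 6 is O(¬notify_blueprint → ¬inspect_affidavit); contrapositively O(inspect_affidavit → notify_blueprint). Since O(inspect_affidavit) holds, K gives O(notify_blueprint).
From O(notify_blueprint) and premise 8, O(notify_blueprint → log_ledger), we obtain O(log_ledger).
Premises 5, 7, 9 do not contribute to this derivation.
So O(log_ledger) follows.

Yes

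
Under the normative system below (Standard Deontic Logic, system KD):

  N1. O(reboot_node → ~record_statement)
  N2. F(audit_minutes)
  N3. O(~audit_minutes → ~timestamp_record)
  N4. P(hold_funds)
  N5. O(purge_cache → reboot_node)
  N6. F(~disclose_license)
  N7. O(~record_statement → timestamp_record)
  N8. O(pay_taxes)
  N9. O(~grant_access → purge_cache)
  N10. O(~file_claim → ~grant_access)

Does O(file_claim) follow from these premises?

Yes

F(audit_minutes) at premise 2 means O(~audit_minutes).
From O(~audit_minutes) and premise 3, O(~audit_minutes → ~timestamp_record), we obtain O(~timestamp_record).
Premise 7 is O(~record_statement → timestamp_record); contrapositively O(~timestamp_record → record_statement). Since O(~timestamp_record) holds, K gives O(record_statement).
Premise 1, O(reboot_node → ~record_statement), contraposes to O(record_statement → ~reboot_node); with O(record_statement) we get O(~reboot_node).
Premise 5, O(purge_cache → reboot_node), contraposes to O(~reboot_node → ~purge_cache); with O(~reboot_node) we get O(~purge_cache).
Premise 9, O(~grant_access → purge_cache), contraposes to O(~purge_cache → grant_access); with O(~purge_cache) we get O(grant_access).
Premise 10 is O(~file_claim → ~grant_access); contrapositively O(grant_access → file_claim). Since O(grant_access) holds, K gives O(file_claim).
Premises 4, 6, 8 do not contribute to this derivation.
So O(file_claim) follows.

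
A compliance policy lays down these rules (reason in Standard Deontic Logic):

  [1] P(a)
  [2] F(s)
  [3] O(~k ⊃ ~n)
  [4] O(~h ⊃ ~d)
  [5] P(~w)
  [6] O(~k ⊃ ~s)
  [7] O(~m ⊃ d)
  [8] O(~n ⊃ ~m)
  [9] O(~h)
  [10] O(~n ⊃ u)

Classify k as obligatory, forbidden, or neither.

Obligatory

Premise 9 gives O(~h).
Premise 4 is O(~h ⊃ ~d); since O(~h), deontic closure gives O(~d).
The contrapositive of premise 7 (O(~m ⊃ d)) is O(~d ⊃ m), and O(~d) is already established, so O(m).
The contrapositive of premise 8 (O(~n ⊃ ~m)) is O(m ⊃ n), and O(m) is already established, so O(n).
The contrapositive of premise 3 (O(~k ⊃ ~n)) is O(n ⊃ k), and O(n) is already established, so O(k).
Premises 1, 2, 5, 6, 10 do not contribute to this derivation.
Hence k is obligatory.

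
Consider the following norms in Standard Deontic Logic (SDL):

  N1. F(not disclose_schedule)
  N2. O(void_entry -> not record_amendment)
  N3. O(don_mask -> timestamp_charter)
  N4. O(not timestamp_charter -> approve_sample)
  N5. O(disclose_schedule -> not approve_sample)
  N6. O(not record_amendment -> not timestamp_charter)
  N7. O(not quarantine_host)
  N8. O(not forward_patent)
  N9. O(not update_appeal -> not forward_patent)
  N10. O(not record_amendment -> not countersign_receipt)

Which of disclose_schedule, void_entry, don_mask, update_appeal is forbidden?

void_entry

F(not disclose_schedule) at premise 1 means O(disclose_schedule).
From O(disclose_schedule) and premise 5, O(disclose_schedule -> not approve_sample), we obtain O(not approve_sample).
The contrapositive of premise 4 (O(not timestamp_charter -> approve_sample)) is O(not approve_sample -> timestamp_charter), and O(not approve_sample) is already established, so O(timestamp_charter).
The contrapositive of premise 6 (O(not record_amendment -> not timestamp_charter)) is O(timestamp_charter -> record_amendment), and O(timestamp_charter) is already established, so O(record_amendment).
Premise 2 is O(void_entry -> not record_amendment); contrapositively O(record_amendment -> not void_entry). Since O(record_amendment) holds, K gives O(not void_entry).
So O(not void_entry) holds, i.e. void_entry is forbidden. None of the other listed options is forbidden under the premises.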